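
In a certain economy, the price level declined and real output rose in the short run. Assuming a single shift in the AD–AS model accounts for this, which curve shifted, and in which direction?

SRAS shifted right

P fell and Y rose. An AD shift moves P and Y in the same direction; an SRAS shift moves them in opposite directions.
Here P and Y moved in opposite directions, so the SRAS curve shifted.
Since Y rose, SRAS shifted right.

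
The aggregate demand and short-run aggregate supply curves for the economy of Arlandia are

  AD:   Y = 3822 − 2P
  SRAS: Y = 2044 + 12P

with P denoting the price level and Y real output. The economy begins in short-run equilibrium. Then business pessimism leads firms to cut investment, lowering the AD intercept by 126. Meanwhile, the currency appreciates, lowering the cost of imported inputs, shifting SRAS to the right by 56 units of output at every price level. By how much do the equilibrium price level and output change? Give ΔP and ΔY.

ΔP = -13, ΔY = -100

After both shocks: AD is Y = 3696 − 2P and SRAS is Y = 2100 + 12P.
Setting them equal: 1596 = 14P, so P = 114.
Y = 3696 − 2·114 = 3468.
Initially P = 127, Y = 3568, so ΔP = -13 and ΔY = -100.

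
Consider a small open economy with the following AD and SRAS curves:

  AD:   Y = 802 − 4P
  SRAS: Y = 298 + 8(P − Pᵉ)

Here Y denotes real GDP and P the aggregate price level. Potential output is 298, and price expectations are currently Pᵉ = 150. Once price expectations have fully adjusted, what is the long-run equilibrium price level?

Short run: with Pᵉ = 150, SRAS is Y = 8P − 902. Setting AD = SRAS gives 1704 = 12P, so P = 142 and Y = 802 − 4·142 = 234.
Output 234 is below potential 298, so over time expected prices fall and SRAS shifts right until Y returns to 298.
Long run: Y = 298 on the AD curve gives 298 = 802 − 4P, so P = 126.

Long-run P = 126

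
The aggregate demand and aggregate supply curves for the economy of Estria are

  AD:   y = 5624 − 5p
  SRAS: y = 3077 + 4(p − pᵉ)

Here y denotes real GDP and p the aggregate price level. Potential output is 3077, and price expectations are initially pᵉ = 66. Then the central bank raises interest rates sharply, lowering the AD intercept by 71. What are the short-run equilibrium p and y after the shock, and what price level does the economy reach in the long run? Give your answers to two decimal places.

Short run: p = 304.44, y = 4030.78. Long run: p = 495.20.

AD shifts left: new AD is y = 5553 − 5p. With pᵉ = 66, SRAS is y = 2813 + 4p.
Short run: 5553 − 5p = 2813 + 4p gives 2740 = 9p, so p = 304.44 and y = 5553 − 5p = 4030.78.
y = 4030.78 is above potential 3077; expectations adjust and SRAS shifts left until y = 3077.
Long run: on the new AD curve, 3077 = 5553 − 5p gives p = 495.20.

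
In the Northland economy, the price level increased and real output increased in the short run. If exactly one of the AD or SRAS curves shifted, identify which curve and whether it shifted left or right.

P rose and Y rose. An AD shift moves P and Y in the same direction; an SRAS shift moves them in opposite directions.
Here P and Y moved in the same direction, so the AD curve shifted.
Since Y rose, AD shifted right.

AD shifted right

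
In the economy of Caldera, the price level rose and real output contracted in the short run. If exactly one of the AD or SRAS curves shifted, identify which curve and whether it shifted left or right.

SRAS shifted left

P rose and Y fell. An AD shift moves P and Y in the same direction; an SRAS shift moves them in opposite directions.
Here P and Y moved in opposite directions, so the SRAS curve shifted.
Since Y fell, SRAS shifted left.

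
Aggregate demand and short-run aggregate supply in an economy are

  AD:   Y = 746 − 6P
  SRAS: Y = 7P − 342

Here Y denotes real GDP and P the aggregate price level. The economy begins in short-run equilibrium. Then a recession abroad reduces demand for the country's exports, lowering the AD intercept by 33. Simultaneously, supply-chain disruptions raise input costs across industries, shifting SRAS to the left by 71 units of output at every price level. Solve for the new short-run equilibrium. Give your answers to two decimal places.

P = 86.62, Y = 193.31

After both shocks: AD is Y = 713 − 6P and SRAS is Y = 7P − 413.
Setting them equal: 1126 = 13P, so P = 86.62.
Substituting into AD, Y = 193.31.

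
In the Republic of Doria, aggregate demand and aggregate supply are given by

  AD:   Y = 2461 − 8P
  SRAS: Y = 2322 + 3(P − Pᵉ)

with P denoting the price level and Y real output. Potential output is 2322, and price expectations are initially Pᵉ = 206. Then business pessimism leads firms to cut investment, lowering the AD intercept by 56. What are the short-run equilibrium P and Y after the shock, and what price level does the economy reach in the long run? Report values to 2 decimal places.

AD shifts left: new AD is Y = 2405 − 8P. With Pᵉ = 206, SRAS is Y = 1704 + 3P.
Short run: 2405 − 8P = 1704 + 3P gives 701 = 11P, so P = 63.73 and Y = 2405 − 8P = 1895.18.
Y = 1895.18 is below potential 2322; expectations adjust and SRAS shifts right until Y = 2322.
Long run: on the new AD curve, 2322 = 2405 − 8P gives P = 10.38.

Short run: P = 63.73, Y = 1895.18. Long run: P = 10.38.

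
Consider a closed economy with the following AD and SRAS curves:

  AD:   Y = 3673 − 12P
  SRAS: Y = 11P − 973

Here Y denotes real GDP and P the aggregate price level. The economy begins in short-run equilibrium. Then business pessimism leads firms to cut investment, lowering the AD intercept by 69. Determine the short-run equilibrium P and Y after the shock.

This is a negative demand shock: AD shifts left.
New AD: Y = 3604 − 12P.
Set AD = SRAS: 3604 − 12P = 11P − 973, so 4577 = 23P and P = 199.
Y = 3604 − 12·199 = 1216.

P = 199, Y = 1216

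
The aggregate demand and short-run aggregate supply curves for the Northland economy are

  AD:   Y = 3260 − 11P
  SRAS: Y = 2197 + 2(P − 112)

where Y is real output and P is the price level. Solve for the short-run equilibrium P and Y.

P = 99, Y = 2171

Write SRAS as Y = 2197 + 2P − 224 = 1973 + 2P.
Set AD = SRAS: 3260 − 11P = 1973 + 2P, so 1287 = 13P and P = 99.
Then Y = 3260 − 11·99 = 2171.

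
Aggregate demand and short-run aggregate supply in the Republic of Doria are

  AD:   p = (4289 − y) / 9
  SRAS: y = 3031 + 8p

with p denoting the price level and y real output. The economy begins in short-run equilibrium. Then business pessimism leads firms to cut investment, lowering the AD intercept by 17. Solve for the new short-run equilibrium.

This is a negative demand shock: AD shifts left.
New AD: y = 4272 − 9p.
Set AD = SRAS: 4272 − 9p = 3031 + 8p, so 1241 = 17p and p = 73.
y = 4272 − 9·73 = 3615.

p = 73, y = 3615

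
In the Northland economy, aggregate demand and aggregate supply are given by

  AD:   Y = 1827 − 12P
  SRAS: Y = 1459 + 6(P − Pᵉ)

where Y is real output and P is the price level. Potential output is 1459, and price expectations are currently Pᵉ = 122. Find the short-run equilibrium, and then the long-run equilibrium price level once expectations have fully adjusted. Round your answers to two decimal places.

Short run: P = 61.11, Y = 1093.67. Long run: P = 30.67.

Short run: with Pᵉ = 122, SRAS is Y = 727 + 6P. Setting AD = SRAS gives 1100 = 18P, so P = 61.11 and Y = 1827 − 12P = 1093.67.
Output 1093.67 is below potential 1459, so over time expected prices fall and SRAS shifts right until Y returns to 1459.
Long run: Y = 1459 on the AD curve gives 1459 = 1827 − 12P, so P = 30.67.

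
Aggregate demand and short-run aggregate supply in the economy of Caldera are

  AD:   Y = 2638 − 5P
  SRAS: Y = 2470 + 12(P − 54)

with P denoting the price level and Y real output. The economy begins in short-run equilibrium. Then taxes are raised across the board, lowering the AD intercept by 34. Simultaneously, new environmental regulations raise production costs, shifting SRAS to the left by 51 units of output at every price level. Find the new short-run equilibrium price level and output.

After both shocks: AD is Y = 2604 − 5P and SRAS is Y = 1771 + 12P.
Setting them equal: 833 = 17P, so P = 49.
Y = 2604 − 5·49 = 2359.

P = 49, Y = 2359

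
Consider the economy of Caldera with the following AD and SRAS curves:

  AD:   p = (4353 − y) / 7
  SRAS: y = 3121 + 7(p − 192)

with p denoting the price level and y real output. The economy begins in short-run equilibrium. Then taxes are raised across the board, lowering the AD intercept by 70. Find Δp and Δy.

This is a negative demand shock: AD shifts left.
New AD: y = 4283 − 7p.
SRAS can be written y = 1777 + 7p.
Set AD = SRAS: 4283 − 7p = 1777 + 7p, so 2506 = 14p and p = 179.
y = 4283 − 7·179 = 3030.
Initially p = 184, y = 3065, so Δp = -5 and Δy = -35.

Δp = -5, Δy = -35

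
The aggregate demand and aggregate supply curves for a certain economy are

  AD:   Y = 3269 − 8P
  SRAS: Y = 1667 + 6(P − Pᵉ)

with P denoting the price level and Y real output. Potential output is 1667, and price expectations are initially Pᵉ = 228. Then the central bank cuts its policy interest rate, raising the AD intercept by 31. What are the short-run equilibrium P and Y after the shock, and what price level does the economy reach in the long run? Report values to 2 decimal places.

Short run: P = 214.36, Y = 1585.14. Long run: P = 204.13.

AD shifts right: new AD is Y = 3300 − 8P. With Pᵉ = 228, SRAS is Y = 299 + 6P.
Short run: 3300 − 8P = 299 + 6P gives 3001 = 14P, so P = 214.36 and Y = 3300 − 8P = 1585.14.
Y = 1585.14 is below potential 1667; expectations adjust and SRAS shifts right until Y = 1667.
Long run: on the new AD curve, 1667 = 3300 − 8P gives P = 204.13.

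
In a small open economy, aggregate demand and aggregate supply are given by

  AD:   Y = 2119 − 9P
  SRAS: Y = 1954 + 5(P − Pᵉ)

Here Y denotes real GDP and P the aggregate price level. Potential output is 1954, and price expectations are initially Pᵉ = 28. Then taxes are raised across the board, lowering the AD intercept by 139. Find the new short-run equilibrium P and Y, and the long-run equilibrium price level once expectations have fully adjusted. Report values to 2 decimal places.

Short run: P = 11.86, Y = 1873.29. Long run: P = 2.89.

AD shifts left: new AD is Y = 1980 − 9P. With Pᵉ = 28, SRAS is Y = 1814 + 5P.
Short run: 1980 − 9P = 1814 + 5P gives 166 = 14P, so P = 11.86 and Y = 1980 − 9P = 1873.29.
Y = 1873.29 is below potential 1954; expectations adjust and SRAS shifts right until Y = 1954.
Long run: on the new AD curve, 1954 = 1980 − 9P gives P = 2.89.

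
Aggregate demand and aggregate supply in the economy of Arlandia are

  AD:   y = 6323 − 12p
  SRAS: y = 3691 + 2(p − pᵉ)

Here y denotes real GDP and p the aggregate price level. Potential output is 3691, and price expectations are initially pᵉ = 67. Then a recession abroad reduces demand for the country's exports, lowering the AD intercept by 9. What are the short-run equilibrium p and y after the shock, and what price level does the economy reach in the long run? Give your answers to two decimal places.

Short run: p = 196.93, y = 3950.86. Long run: p = 218.58.

AD shifts left: new AD is y = 6314 − 12p. With pᵉ = 67, SRAS is y = 3557 + 2p.
Short run: 6314 − 12p = 3557 + 2p gives 2757 = 14p, so p = 196.93 and y = 6314 − 12p = 3950.86.
y = 3950.86 is above potential 3691; expectations adjust and SRAS shifts left until y = 3691.
Long run: on the new AD curve, 3691 = 6314 − 12p gives p = 218.58.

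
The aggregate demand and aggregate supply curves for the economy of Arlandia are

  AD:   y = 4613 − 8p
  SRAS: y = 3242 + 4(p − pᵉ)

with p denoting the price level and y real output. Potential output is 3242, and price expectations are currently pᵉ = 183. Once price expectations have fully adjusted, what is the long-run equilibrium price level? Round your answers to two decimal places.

Long-run p = 171.38

Short run: with pᵉ = 183, SRAS is y = 2510 + 4p. Setting AD = SRAS gives 2103 = 12p, so p = 175.25 and y = 4613 − 8p = 3211.00.
Output 3211.00 is below potential 3242, so over time expected prices fall and SRAS shifts right until y returns to 3242.
Long run: y = 3242 on the AD curve gives 3242 = 4613 − 8p, so p = 171.38.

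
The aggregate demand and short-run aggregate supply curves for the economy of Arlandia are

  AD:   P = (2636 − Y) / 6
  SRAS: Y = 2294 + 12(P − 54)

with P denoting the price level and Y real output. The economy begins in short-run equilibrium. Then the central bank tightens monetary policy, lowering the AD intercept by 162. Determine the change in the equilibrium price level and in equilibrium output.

ΔP = -9, ΔY = -108

This is a negative demand shock: AD shifts left.
New AD: Y = 2474 − 6P.
SRAS can be written Y = 1646 + 12P.
Set AD = SRAS: 2474 − 6P = 1646 + 12P, so 828 = 18P and P = 46.
Y = 2474 − 6·46 = 2198.
Initially P = 55, Y = 2306, so ΔP = -9 and ΔY = -108.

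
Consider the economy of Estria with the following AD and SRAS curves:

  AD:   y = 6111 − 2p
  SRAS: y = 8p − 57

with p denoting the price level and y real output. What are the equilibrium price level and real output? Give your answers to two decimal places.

Set AD = SRAS: 6111 − 2p = 8p − 57, so 6168 = 10p and p = 616.80.
Substituting into AD, y = 6111 − 2p = 4877.40.

p = 616.80, y = 4877.40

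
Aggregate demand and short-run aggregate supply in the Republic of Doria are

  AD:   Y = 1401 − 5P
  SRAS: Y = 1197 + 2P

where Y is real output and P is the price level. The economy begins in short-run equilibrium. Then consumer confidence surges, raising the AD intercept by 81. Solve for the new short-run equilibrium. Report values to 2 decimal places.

P = 40.71, Y = 1278.43

This is a positive demand shock: AD shifts right.
New AD: Y = 1482 − 5P.
Set AD = SRAS: 1482 − 5P = 1197 + 2P, so 285 = 7P and P = 40.71.
Substituting into AD, Y = 1278.43.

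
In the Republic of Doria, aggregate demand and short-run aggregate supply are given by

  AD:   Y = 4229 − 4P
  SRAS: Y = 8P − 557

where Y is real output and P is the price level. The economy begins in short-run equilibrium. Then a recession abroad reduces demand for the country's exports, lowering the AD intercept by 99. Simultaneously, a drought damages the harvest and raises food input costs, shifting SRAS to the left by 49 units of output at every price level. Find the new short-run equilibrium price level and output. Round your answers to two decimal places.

P = 394.67, Y = 2551.33

After both shocks: AD is Y = 4130 − 4P and SRAS is Y = 8P − 606.
Setting them equal: 4736 = 12P, so P = 394.67.
Substituting into AD, Y = 2551.33.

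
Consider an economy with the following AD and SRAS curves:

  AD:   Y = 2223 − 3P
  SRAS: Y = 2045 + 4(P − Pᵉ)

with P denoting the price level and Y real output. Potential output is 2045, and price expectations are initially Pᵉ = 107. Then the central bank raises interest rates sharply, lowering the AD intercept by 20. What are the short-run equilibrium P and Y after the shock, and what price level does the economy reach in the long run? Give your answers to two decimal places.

Short run: P = 83.71, Y = 1951.86. Long run: P = 52.67.

AD shifts left: new AD is Y = 2203 − 3P. With Pᵉ = 107, SRAS is Y = 1617 + 4P.
Short run: 2203 − 3P = 1617 + 4P gives 586 = 7P, so P = 83.71 and Y = 2203 − 3P = 1951.86.
Y = 1951.86 is below potential 2045; expectations adjust and SRAS shifts right until Y = 2045.
Long run: on the new AD curve, 2045 = 2203 − 3P gives P = 52.67.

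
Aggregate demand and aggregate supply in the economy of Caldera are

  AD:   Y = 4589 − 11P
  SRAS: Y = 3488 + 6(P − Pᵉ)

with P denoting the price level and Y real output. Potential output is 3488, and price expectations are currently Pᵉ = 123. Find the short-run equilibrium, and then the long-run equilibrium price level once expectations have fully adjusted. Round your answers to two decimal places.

Short run: with Pᵉ = 123, SRAS is Y = 2750 + 6P. Setting AD = SRAS gives 1839 = 17P, so P = 108.18 and Y = 4589 − 11P = 3399.06.
Output 3399.06 is below potential 3488, so over time expected prices fall and SRAS shifts right until Y returns to 3488.
Long run: Y = 3488 on the AD curve gives 3488 = 4589 − 11P, so P = 100.09.

Short run: P = 108.18, Y = 3399.06. Long run: P = 100.09.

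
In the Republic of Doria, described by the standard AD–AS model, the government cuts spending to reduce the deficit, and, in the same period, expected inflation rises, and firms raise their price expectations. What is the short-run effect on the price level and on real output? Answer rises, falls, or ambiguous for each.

Price level: ambiguous; output: falls

The first event is a negative demand shock: AD shifts left, which by itself pushes P down and Y down.
The second is an adverse supply shock: SRAS shifts left, which by itself pushes P up and Y down.
The two shocks push P in opposite directions, so the effect on P is ambiguous. Both shocks push Y down, so Y falls.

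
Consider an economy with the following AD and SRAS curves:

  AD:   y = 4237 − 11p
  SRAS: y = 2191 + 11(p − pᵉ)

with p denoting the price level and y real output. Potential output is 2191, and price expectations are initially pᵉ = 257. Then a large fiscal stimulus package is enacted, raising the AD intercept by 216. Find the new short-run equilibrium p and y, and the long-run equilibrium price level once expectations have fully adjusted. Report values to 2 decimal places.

AD shifts right: new AD is y = 4453 − 11p. With pᵉ = 257, SRAS is y = 11p − 636.
Short run: 4453 − 11p = 11p − 636 gives 5089 = 22p, so p = 231.32 and y = 4453 − 11p = 1908.50.
y = 1908.50 is below potential 2191; expectations adjust and SRAS shifts right until y = 2191.
Long run: on the new AD curve, 2191 = 4453 − 11p gives p = 205.64.

Short run: p = 231.32, y = 1908.50. Long run: p = 205.64.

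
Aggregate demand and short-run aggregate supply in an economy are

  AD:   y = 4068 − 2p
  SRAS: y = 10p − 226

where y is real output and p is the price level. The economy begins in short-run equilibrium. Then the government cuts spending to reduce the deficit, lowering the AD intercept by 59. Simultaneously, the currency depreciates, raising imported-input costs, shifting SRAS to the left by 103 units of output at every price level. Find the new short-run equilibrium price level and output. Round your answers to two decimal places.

After both shocks: AD is y = 4009 − 2p and SRAS is y = 10p − 329.
Setting them equal: 4338 = 12p, so p = 361.50.
Substituting into AD, y = 3286.00.

p = 361.50, y = 3286.00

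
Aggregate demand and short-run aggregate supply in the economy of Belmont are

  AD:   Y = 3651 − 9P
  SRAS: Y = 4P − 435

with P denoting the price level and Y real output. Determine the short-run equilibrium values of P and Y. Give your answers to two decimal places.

P = 314.31, Y = 822.23

Set AD = SRAS: 3651 − 9P = 4P − 435, so 4086 = 13P and P = 314.31.
Substituting into AD, Y = 3651 − 9P = 822.23.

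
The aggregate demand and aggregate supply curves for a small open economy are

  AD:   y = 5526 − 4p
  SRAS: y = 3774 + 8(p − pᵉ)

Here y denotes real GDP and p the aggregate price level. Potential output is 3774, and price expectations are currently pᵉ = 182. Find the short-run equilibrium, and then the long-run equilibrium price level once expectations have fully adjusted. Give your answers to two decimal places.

Short run: p = 267.33, y = 4456.67. Long run: p = 438.00.

Short run: with pᵉ = 182, SRAS is y = 2318 + 8p. Setting AD = SRAS gives 3208 = 12p, so p = 267.33 and y = 5526 − 4p = 4456.67.
Output 4456.67 is above potential 3774, so over time expected prices rise and SRAS shifts left until y returns to 3774.
Long run: y = 3774 on the AD curve gives 3774 = 5526 − 4p, so p = 438.00.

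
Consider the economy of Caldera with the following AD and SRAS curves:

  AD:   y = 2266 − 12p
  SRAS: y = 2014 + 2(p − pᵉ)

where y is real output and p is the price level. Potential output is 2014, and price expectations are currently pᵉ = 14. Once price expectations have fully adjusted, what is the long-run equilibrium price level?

Short run: with pᵉ = 14, SRAS is y = 1986 + 2p. Setting AD = SRAS gives 280 = 14p, so p = 20 and y = 2266 − 12·20 = 2026.
Output 2026 is above potential 2014, so over time expected prices rise and SRAS shifts left until y returns to 2014.
Long run: y = 2014 on the AD curve gives 2014 = 2266 − 12p, so p = 21.

Long-run p = 21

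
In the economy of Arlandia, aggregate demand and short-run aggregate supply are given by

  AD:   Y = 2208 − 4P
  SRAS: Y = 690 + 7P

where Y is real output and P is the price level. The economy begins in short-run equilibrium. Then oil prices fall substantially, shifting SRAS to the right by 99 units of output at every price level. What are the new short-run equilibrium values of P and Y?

This is a positive supply shock: SRAS shifts right.
New SRAS: Y = 789 + 7P.
Set AD = SRAS: 2208 − 4P = 789 + 7P, so 1419 = 11P and P = 129.
Y = 2208 − 4·129 = 1692.

P = 129, Y = 1692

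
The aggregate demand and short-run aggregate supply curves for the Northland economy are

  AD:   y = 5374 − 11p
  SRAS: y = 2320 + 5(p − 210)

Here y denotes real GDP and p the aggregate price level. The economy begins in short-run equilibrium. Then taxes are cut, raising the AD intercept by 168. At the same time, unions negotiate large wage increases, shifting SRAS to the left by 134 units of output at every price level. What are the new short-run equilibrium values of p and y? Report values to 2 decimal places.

p = 275.38, y = 2512.88

After both shocks: AD is y = 5542 − 11p and SRAS is y = 1136 + 5p.
Setting them equal: 4406 = 16p, so p = 275.38.
Substituting into AD, y = 2512.88.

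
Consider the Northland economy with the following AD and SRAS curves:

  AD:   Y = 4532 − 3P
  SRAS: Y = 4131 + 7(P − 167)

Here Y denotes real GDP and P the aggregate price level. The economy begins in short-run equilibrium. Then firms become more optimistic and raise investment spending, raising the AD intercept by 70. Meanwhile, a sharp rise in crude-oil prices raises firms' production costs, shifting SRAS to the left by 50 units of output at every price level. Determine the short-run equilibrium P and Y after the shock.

P = 169, Y = 4095

After both shocks: AD is Y = 4602 − 3P and SRAS is Y = 2912 + 7P.
Setting them equal: 1690 = 10P, so P = 169.
Y = 4602 − 3·169 = 4095.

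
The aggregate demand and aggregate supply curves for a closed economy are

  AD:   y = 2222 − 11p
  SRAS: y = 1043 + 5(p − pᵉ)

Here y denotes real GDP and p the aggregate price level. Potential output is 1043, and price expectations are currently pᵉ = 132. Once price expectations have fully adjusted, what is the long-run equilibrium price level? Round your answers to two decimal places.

Long-run p = 107.18

Short run: with pᵉ = 132, SRAS is y = 383 + 5p. Setting AD = SRAS gives 1839 = 16p, so p = 114.94 and y = 2222 − 11p = 957.69.
Output 957.69 is below potential 1043, so over time expected prices fall and SRAS shifts right until y returns to 1043.
Long run: y = 1043 on the AD curve gives 1043 = 2222 − 11p, so p = 107.18.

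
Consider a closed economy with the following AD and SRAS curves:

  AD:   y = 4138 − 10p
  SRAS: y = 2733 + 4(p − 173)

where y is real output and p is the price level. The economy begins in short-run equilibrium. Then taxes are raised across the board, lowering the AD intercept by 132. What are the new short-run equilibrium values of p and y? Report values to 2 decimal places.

This is a negative demand shock: AD shifts left.
New AD: y = 4006 − 10p.
SRAS can be written y = 2041 + 4p.
Set AD = SRAS: 4006 − 10p = 2041 + 4p, so 1965 = 14p and p = 140.36.
Substituting into AD, y = 2602.43.

p = 140.36, y = 2602.43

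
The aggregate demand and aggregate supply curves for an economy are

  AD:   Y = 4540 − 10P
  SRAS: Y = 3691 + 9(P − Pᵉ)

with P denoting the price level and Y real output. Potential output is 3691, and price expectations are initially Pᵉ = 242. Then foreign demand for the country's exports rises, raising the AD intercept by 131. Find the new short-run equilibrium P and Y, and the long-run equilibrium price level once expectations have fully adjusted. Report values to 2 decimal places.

AD shifts right: new AD is Y = 4671 − 10P. With Pᵉ = 242, SRAS is Y = 1513 + 9P.
Short run: 4671 − 10P = 1513 + 9P gives 3158 = 19P, so P = 166.21 and Y = 4671 − 10P = 3008.89.
Y = 3008.89 is below potential 3691; expectations adjust and SRAS shifts right until Y = 3691.
Long run: on the new AD curve, 3691 = 4671 − 10P gives P = 98.00.

Short run: P = 166.21, Y = 3008.89. Long run: P = 98.00.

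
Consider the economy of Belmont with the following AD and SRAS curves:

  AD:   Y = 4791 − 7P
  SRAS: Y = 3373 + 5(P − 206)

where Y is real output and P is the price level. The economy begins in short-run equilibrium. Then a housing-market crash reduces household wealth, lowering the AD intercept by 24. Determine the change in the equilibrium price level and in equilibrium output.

This is a negative demand shock: AD shifts left.
New AD: Y = 4767 − 7P.
SRAS can be written Y = 2343 + 5P.
Set AD = SRAS: 4767 − 7P = 2343 + 5P, so 2424 = 12P and P = 202.
Y = 4767 − 7·202 = 3353.
Initially P = 204, Y = 3363, so ΔP = -2 and ΔY = -10.

ΔP = -2, ΔY = -10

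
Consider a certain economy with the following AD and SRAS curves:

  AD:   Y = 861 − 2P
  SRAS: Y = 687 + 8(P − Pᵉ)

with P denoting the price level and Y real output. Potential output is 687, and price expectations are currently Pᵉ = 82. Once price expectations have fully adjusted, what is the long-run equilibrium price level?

Long-run P = 87

Short run: with Pᵉ = 82, SRAS is Y = 31 + 8P. Setting AD = SRAS gives 830 = 10P, so P = 83 and Y = 861 − 2·83 = 695.
Output 695 is above potential 687, so over time expected prices rise and SRAS shifts left until Y returns to 687.
Long run: Y = 687 on the AD curve gives 687 = 861 − 2P, so P = 87.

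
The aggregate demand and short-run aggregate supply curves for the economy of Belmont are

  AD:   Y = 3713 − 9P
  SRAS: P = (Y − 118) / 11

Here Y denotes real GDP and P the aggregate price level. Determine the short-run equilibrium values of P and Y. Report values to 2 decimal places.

Rearrange SRAS to Y = 118 + 11P.
Set AD = SRAS: 3713 − 9P = 118 + 11P, so 3595 = 20P and P = 179.75.
Substituting into AD, Y = 3713 − 9P = 2095.25.

P = 179.75, Y = 2095.25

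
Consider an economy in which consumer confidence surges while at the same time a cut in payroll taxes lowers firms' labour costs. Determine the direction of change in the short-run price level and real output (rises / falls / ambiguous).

Price level: ambiguous; output: rises

The first event is a positive demand shock: AD shifts right, which by itself pushes P up and Y up.
The second is a favourable supply shock: SRAS shifts right, which by itself pushes P down and Y up.
The two shocks push P in opposite directions, so the effect on P is ambiguous. Both shocks push Y up, so Y rises.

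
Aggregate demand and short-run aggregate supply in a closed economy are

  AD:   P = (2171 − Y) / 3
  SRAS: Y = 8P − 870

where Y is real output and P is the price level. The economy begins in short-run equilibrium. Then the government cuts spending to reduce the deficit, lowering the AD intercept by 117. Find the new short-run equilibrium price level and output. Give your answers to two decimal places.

This is a negative demand shock: AD shifts left.
New AD: Y = 2054 − 3P.
Set AD = SRAS: 2054 − 3P = 8P − 870, so 2924 = 11P and P = 265.82.
Substituting into AD, Y = 1256.55.

P = 265.82, Y = 1256.55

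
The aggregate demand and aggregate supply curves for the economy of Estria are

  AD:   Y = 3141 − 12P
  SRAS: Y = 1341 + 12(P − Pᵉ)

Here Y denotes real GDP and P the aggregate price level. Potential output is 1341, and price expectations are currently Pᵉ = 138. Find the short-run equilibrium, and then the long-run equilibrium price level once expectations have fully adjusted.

Short run: with Pᵉ = 138, SRAS is Y = 12P − 315. Setting AD = SRAS gives 3456 = 24P, so P = 144 and Y = 3141 − 12·144 = 1413.
Output 1413 is above potential 1341, so over time expected prices rise and SRAS shifts left until Y returns to 1341.
Long run: Y = 1341 on the AD curve gives 1341 = 3141 − 12P, so P = 150.

Short run: P = 144, Y = 1413. Long run: P = 150.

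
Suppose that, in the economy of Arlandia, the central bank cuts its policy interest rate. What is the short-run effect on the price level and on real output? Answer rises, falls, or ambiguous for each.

This is a positive demand shock: AD shifts right.
Moving along the upward-sloping SRAS curve, P rises and Y rises.

Price level: rises; output: rises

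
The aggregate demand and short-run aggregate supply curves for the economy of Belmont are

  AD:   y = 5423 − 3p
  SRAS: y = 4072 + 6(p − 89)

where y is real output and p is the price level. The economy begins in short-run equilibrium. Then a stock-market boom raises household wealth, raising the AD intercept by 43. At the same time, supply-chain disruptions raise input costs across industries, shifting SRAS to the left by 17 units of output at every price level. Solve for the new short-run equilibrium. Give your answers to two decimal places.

p = 216.11, y = 4817.67

After both shocks: AD is y = 5466 − 3p and SRAS is y = 3521 + 6p.
Setting them equal: 1945 = 9p, so p = 216.11.
Substituting into AD, y = 4817.67.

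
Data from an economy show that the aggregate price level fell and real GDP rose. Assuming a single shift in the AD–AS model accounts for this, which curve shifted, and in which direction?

SRAS shifted right

P fell and Y rose. An AD shift moves P and Y in the same direction; an SRAS shift moves them in opposite directions.
Here P and Y moved in opposite directions, so the SRAS curve shifted.
Since Y rose, SRAS shifted right.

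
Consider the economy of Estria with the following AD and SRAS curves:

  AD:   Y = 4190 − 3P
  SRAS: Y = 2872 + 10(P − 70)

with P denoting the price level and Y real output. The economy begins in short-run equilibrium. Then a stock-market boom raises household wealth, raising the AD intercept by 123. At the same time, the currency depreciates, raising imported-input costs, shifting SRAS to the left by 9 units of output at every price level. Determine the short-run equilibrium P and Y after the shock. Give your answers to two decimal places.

P = 165.38, Y = 3816.85

After both shocks: AD is Y = 4313 − 3P and SRAS is Y = 2163 + 10P.
Setting them equal: 2150 = 13P, so P = 165.38.
Substituting into AD, Y = 3816.85.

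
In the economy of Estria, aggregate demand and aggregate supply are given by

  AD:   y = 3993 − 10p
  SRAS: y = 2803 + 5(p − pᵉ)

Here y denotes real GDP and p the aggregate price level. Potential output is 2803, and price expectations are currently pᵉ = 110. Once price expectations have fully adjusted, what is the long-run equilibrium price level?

Long-run p = 119

Short run: with pᵉ = 110, SRAS is y = 2253 + 5p. Setting AD = SRAS gives 1740 = 15p, so p = 116 and y = 3993 − 10·116 = 2833.
Output 2833 is above potential 2803, so over time expected prices rise and SRAS shifts left until y returns to 2803.
Long run: y = 2803 on the AD curve gives 2803 = 3993 − 10p, so p = 119.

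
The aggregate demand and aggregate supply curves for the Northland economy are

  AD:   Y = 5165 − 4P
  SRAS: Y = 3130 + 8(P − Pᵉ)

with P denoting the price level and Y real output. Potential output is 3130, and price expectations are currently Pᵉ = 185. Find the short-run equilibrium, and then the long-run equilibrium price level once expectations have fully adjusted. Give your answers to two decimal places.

Short run: with Pᵉ = 185, SRAS is Y = 1650 + 8P. Setting AD = SRAS gives 3515 = 12P, so P = 292.92 and Y = 5165 − 4P = 3993.33.
Output 3993.33 is above potential 3130, so over time expected prices rise and SRAS shifts left until Y returns to 3130.
Long run: Y = 3130 on the AD curve gives 3130 = 5165 − 4P, so P = 508.75.

Short run: P = 292.92, Y = 3993.33. Long run: P = 508.75.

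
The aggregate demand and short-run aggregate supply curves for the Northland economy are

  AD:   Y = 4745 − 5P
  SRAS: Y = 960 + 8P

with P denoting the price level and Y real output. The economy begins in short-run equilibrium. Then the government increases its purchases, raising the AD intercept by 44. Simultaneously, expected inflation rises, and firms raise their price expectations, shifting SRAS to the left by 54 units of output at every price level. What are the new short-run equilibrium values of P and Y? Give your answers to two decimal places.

P = 298.69, Y = 3295.54

After both shocks: AD is Y = 4789 − 5P and SRAS is Y = 906 + 8P.
Setting them equal: 3883 = 13P, so P = 298.69.
Substituting into AD, Y = 3295.54.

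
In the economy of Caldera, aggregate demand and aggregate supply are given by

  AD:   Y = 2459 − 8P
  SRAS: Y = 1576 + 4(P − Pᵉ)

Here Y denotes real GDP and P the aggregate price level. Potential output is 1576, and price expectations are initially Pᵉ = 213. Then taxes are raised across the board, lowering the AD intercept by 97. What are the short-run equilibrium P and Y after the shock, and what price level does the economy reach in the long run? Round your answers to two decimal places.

AD shifts left: new AD is Y = 2362 − 8P. With Pᵉ = 213, SRAS is Y = 724 + 4P.
Short run: 2362 − 8P = 724 + 4P gives 1638 = 12P, so P = 136.50 and Y = 2362 − 8P = 1270.00.
Y = 1270.00 is below potential 1576; expectations adjust and SRAS shifts right until Y = 1576.
Long run: on the new AD curve, 1576 = 2362 − 8P gives P = 98.25.

Short run: P = 136.50, Y = 1270.00. Long run: P = 98.25.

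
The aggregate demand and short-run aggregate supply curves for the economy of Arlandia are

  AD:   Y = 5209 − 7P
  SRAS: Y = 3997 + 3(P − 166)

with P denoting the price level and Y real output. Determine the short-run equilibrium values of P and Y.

Write SRAS as Y = 3997 + 3P − 498 = 3499 + 3P.
Set AD = SRAS: 5209 − 7P = 3499 + 3P, so 1710 = 10P and P = 171.
Then Y = 5209 − 7·171 = 4012.

P = 171, Y = 4012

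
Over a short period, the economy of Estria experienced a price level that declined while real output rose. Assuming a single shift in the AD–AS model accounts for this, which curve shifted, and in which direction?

P fell and Y rose. An AD shift moves P and Y in the same direction; an SRAS shift moves them in opposite directions.
Here P and Y moved in opposite directions, so the SRAS curve shifted.
Since Y rose, SRAS shifted right.

SRAS shifted right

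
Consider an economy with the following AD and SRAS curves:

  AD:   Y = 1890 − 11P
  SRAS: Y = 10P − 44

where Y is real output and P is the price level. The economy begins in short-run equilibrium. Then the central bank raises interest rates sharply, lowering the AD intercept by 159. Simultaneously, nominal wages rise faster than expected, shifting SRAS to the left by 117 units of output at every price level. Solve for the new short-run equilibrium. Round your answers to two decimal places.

P = 90.10, Y = 739.95

After both shocks: AD is Y = 1731 − 11P and SRAS is Y = 10P − 161.
Setting them equal: 1892 = 21P, so P = 90.10.
Substituting into AD, Y = 739.95.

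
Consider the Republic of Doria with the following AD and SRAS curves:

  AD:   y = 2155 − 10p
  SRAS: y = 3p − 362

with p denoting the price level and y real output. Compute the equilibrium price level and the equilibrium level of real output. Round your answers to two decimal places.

Set AD = SRAS: 2155 − 10p = 3p − 362, so 2517 = 13p and p = 193.62.
Substituting into AD, y = 2155 − 10p = 218.85.

p = 193.62, y = 218.85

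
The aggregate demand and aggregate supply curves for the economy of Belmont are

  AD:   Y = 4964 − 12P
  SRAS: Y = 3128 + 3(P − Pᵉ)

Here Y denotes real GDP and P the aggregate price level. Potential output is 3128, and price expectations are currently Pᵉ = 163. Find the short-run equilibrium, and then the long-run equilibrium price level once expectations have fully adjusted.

Short run: with Pᵉ = 163, SRAS is Y = 2639 + 3P. Setting AD = SRAS gives 2325 = 15P, so P = 155 and Y = 4964 − 12·155 = 3104.
Output 3104 is below potential 3128, so over time expected prices fall and SRAS shifts right until Y returns to 3128.
Long run: Y = 3128 on the AD curve gives 3128 = 4964 − 12P, so P = 153.

Short run: P = 155, Y = 3104. Long run: P = 153.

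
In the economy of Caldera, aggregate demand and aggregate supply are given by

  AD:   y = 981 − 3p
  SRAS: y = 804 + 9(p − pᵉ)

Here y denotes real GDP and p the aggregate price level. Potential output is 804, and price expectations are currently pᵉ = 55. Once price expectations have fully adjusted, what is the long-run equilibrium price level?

Long-run p = 59

Short run: with pᵉ = 55, SRAS is y = 309 + 9p. Setting AD = SRAS gives 672 = 12p, so p = 56 and y = 981 − 3·56 = 813.
Output 813 is above potential 804, so over time expected prices rise and SRAS shifts left until y returns to 804.
Long run: y = 804 on the AD curve gives 804 = 981 − 3p, so p = 59.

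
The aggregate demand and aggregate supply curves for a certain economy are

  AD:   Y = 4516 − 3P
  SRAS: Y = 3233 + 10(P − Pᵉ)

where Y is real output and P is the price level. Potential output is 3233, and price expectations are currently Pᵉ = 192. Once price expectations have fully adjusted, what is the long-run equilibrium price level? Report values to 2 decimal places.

Long-run P = 427.67

Short run: with Pᵉ = 192, SRAS is Y = 1313 + 10P. Setting AD = SRAS gives 3203 = 13P, so P = 246.38 and Y = 4516 − 3P = 3776.85.
Output 3776.85 is above potential 3233, so over time expected prices rise and SRAS shifts left until Y returns to 3233.
Long run: Y = 3233 on the AD curve gives 3233 = 4516 − 3P, so P = 427.67.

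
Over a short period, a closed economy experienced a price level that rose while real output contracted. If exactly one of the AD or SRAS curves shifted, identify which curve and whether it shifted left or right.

P rose and Y fell. An AD shift moves P and Y in the same direction; an SRAS shift moves them in opposite directions.
Here P and Y moved in opposite directions, so the SRAS curve shifted.
Since Y fell, SRAS shifted left.

SRAS shifted left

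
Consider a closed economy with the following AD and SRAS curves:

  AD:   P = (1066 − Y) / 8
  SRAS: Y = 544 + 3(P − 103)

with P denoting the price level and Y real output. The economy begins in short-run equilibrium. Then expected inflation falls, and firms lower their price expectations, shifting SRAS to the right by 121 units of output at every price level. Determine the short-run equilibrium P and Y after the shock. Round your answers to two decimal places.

P = 64.55, Y = 549.64

This is a positive supply shock: SRAS shifts right.
New SRAS: Y = 356 + 3P.
Set AD = SRAS: 1066 − 8P = 356 + 3P, so 710 = 11P and P = 64.55.
Substituting into AD, Y = 549.64.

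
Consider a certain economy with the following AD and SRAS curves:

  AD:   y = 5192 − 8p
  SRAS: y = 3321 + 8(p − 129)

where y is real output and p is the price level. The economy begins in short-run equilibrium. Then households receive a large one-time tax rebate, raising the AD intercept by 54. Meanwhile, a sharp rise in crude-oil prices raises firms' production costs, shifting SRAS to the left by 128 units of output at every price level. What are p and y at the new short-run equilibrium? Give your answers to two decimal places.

After both shocks: AD is y = 5246 − 8p and SRAS is y = 2161 + 8p.
Setting them equal: 3085 = 16p, so p = 192.81.
Substituting into AD, y = 3703.50.

p = 192.81, y = 3703.50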